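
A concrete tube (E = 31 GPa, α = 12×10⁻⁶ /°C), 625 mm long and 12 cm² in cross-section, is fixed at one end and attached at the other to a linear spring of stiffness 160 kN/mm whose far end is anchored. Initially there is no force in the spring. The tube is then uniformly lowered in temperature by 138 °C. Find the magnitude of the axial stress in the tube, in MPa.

σ ≈ 37.4 MPa (tensile)

The unrestrained thermal change is αΔT L = 12×10⁻⁶ × 138 × 625 = 1.035 mm.
Let P be the tensile force in the spring. The tube extends elastically by PL/(AE) and the spring stretches by P/k; together these equal δ_free.
So P = δ_free / [L/(AE) + 1/k] = 1.035 / [ 625/(1200×31×10³) + 1/(160×10³) ].
P = 1.035 / 2.305×10⁻⁵ = 44900 N.
σ = P/A = 44900/1200 = 37.42 MPa.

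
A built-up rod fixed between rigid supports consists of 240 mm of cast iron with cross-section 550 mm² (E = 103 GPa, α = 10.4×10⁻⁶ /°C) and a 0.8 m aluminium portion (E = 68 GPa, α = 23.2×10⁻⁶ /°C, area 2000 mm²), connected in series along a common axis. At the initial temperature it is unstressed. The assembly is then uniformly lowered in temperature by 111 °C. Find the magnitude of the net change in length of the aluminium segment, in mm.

Free thermal contraction of the whole bar: Σ αᵢΔT Lᵢ = 10.4×10⁻⁶×111×240 + 23.2×10⁻⁶×111×800 = 2.337 mm.
The walls prevent any net length change, so an axial force P (same in every segment) develops. Compatibility: P · Σ Lᵢ/(AᵢEᵢ) = δ_free.
Σ Lᵢ/(AᵢEᵢ) = 240/(550×103×10³) + 800/(2000×68×10³) = 1.012×10⁻⁵ mm/N.
So P = 2.337 / 1.012×10⁻⁵ = 231 kN, tensile.
For the aluminium segment, free thermal change = 23.2×10⁻⁶×111×800 = 2.06 mm and elastic change from P = 231000×800/(2000×68×10³) = 1.359 mm; these oppose, so the net change is 0.701 mm (segment shortens).

|ΔL| ≈ 0.701 mm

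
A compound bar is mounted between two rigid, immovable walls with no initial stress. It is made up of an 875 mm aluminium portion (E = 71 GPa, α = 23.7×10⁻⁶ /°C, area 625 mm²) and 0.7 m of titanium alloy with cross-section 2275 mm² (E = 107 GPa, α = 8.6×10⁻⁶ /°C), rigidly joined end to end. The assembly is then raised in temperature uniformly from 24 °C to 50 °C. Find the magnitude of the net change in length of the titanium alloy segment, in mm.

With the walls removed the bar would change length by δ_free = Σ αᵢΔT Lᵢ = 23.7×10⁻⁶×26×875 + 8.6×10⁻⁶×26×700 = 0.6957 mm.
Since the ends are fixed, an axial force P builds up, equal in every segment, with P · Σ Lᵢ/(AᵢEᵢ) = δ_free.
Σ Lᵢ/(AᵢEᵢ) = 875/(625×71×10³) + 700/(2275×107×10³) = 2.259×10⁻⁵ mm/N.
Hence P = δ_free / Σ(L/AE) = 0.6957/2.259×10⁻⁵ = 30.79 kN (compressive).
For the titanium alloy segment, free thermal change = 8.6×10⁻⁶×26×700 = 0.1565 mm and elastic change from P = 30790×700/(2275×107×10³) = 0.08854 mm; these oppose, so the net change is 0.068 mm (segment lengthens).

|ΔL| ≈ 0.068 mm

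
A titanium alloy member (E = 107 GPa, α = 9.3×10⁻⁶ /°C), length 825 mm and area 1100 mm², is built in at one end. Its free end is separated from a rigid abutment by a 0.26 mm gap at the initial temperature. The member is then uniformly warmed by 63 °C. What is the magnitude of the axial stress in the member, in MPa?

σ ≈ 29 MPa (compressive)

If the wall were absent the member would grow by αΔT L = 9.3×10⁻⁶ × 63 × 825 = 0.4834 mm.
After closing the 0.26 mm clearance, 0.4834 − 0.26 = 0.2234 mm of expansion remains to be suppressed by the wall.
Compatibility: PL/(AE) = 0.2234 mm, so σ = P/A = E × (0.2234/825) = 28.97 MPa.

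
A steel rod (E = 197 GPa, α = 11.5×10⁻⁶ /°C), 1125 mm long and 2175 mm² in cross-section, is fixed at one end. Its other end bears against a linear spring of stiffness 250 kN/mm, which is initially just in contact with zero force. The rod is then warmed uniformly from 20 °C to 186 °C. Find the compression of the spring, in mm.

Free thermal expansion: δ_free = αΔT L = 11.5×10⁻⁶ × 166 × 1125 = 2.148 mm.
Let P be the compressive force at the spring. The rod shortens elastically by PL/(AE) and the spring compresses by P/k; together these equal δ_free.
P [ L/(AE) + 1/k ] = δ_free → P [ 1125/(2175×197×10³) + 1/(250×10³) ] = 2.148.
P = 2.148 / 6.626×10⁻⁶ = 324100 N.
Spring compression = P/k = 324100/(250×10³) = 1.297 mm.

δ ≈ 1.3 mm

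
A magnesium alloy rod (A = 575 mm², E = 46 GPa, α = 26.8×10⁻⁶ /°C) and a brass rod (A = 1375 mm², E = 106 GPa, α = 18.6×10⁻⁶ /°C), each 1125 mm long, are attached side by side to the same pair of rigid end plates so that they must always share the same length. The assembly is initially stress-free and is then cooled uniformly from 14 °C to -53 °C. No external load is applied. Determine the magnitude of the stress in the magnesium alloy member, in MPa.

Both members must finish at the same length. With the larger α, the magnesium alloy tends to over-contract; the plates restrain it, putting the magnesium alloy in tension and the brass in compression. With no external load the two internal forces are equal and opposite, magnitude P.
Compatibility of the two members (thermal + elastic change equal): (α₁ − α₂)ΔT = P·[1/(A₁E₁) + 1/(A₂E₂)].
|α₁ − α₂|·ΔT = 8.2×10⁻⁶ × 67 = 0.0005494.
1/(A₁E₁) + 1/(A₂E₂) = 1/(575×46×10³) + 1/(1375×106×10³) = 4.467×10⁻⁸ N⁻¹.
So P = 0.0005494 / 4.467×10⁻⁸ = 12.3 kN.
σ_{magnesium alloy} = P/A₁ = 12300/575 = 21.39 MPa, tensile.

σ ≈ 21.4 MPa (tensile)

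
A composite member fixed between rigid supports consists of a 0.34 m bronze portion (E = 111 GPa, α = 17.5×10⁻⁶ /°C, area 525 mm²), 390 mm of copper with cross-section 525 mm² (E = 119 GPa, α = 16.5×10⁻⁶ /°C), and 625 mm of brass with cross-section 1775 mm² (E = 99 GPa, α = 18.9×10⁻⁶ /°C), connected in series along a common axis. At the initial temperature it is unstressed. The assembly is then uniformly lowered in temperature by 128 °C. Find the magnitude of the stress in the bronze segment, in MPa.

σ ≈ 377 MPa (tensile)

With the walls removed the bar would change length by δ_free = Σ αᵢΔT Lᵢ = 17.5×10⁻⁶×128×340 + 16.5×10⁻⁶×128×390 + 18.9×10⁻⁶×128×625 = 3.097 mm.
The rigid supports impose zero overall length change; the single axial force P common to all segments must satisfy P Σ Lᵢ/(AᵢEᵢ) = δ_free.
Σ Lᵢ/(AᵢEᵢ) = 340/(525×111×10³) + 390/(525×119×10³) + 625/(1775×99×10³) = 1.563×10⁻⁵ mm/N.
Hence P = δ_free / Σ(L/AE) = 3.097/1.563×10⁻⁵ = 198.1 kN (tensile).
σ_{bronze} = P / A = 198100 / 525 = 377.4 MPa.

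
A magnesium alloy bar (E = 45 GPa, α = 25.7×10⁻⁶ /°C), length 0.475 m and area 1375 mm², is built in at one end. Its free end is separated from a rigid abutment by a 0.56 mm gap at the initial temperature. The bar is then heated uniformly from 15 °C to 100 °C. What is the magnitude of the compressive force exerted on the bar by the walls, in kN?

P ≈ 62.2 kN

Unrestrained expansion: δ_free = αΔT L = 25.7×10⁻⁶ × 85 × 475 = 1.038 mm.
After closing the 0.56 mm clearance, 1.038 − 0.56 = 0.4776 mm of expansion remains to be suppressed by the wall.
So σ = E(δ_free − g)/L = 45×10³ × 0.4776/475 = 45.25 MPa.
Force on the wall = σA = 45.25 × 1375 mm² = 62.22 kN.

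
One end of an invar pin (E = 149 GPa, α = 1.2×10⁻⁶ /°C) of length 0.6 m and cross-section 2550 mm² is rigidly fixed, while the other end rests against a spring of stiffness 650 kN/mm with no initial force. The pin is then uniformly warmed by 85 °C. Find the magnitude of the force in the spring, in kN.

If the spring were absent the pin would lengthen by αΔT L = 1.2×10⁻⁶ × 85 × 600 = 0.0612 mm.
With a force P in the spring, the elastic change of the pin is PL/(AE) and that of the spring is P/k; compatibility requires their sum to equal δ_free.
So P = δ_free / [L/(AE) + 1/k] = 0.0612 / [ 600/(2550×149×10³) + 1/(650×10³) ].
P = 0.0612 / 3.118×10⁻⁶ = 19630 N.

P ≈ 19.6 kN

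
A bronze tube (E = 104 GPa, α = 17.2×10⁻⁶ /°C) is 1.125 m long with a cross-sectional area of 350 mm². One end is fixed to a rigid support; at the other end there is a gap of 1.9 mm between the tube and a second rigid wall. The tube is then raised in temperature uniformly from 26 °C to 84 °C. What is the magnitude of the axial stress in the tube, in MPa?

σ ≈ 0 MPa

If the wall were absent the tube would grow by αΔT L = 17.2×10⁻⁶ × 58 × 1125 = 1.122 mm.
This is smaller than the 1.9 mm clearance, so the tube expands freely without reaching the stop — the stress is zero.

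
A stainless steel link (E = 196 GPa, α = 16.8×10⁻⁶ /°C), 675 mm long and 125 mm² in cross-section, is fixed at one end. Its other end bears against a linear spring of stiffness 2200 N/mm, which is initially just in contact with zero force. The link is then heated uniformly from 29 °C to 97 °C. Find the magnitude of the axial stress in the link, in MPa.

The unrestrained thermal change is αΔT L = 16.8×10⁻⁶ × 68 × 675 = 0.7711 mm.
With a force P in the spring, the elastic change of the link is PL/(AE) and that of the spring is P/k; compatibility requires their sum to equal δ_free.
So P = δ_free / [L/(AE) + 1/k] = 0.7711 / [ 675/(125×196×10³) + 1/(2200) ].
P = 0.7711 / 0.0004821 = 1600 N.
σ = P/A = 1600/125 = 12.8 MPa.

σ ≈ 12.8 MPa (compressive)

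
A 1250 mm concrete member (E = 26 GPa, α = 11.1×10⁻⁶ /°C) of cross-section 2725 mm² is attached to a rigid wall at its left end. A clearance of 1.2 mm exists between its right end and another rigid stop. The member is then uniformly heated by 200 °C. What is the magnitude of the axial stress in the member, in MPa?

σ ≈ 32.8 MPa (compressive)

Free thermal elongation = αΔT L = 11.1×10⁻⁶ × 200 × 1250 = 2.775 mm.
The gap closes (δ_free > 1.2 mm) and the wall then resists a further 2.775 − 1.2 = 1.575 mm of expansion.
So σ = E(δ_free − g)/L = 26×10³ × 1.575/1250 = 32.76 MPa.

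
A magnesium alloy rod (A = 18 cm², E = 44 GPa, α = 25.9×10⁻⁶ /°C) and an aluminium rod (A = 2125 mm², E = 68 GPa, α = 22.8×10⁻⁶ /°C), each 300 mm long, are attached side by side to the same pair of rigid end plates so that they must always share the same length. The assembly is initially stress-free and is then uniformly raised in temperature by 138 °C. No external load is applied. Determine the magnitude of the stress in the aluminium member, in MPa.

Both members must finish at the same length. With the larger α, the magnesium alloy tends to over-expand; the plates restrain it, putting the magnesium alloy in compression and the aluminium in tension. With no external load the two internal forces are equal and opposite, magnitude P.
Setting the final lengths equal and cancelling L: (α₁ − α₂)ΔT = P/(A₁E₁) + P/(A₂E₂).
|α₁ − α₂|·ΔT = 3.1×10⁻⁶ × 138 = 0.0004278.
1/(A₁E₁) + 1/(A₂E₂) = 1/(1800×44×10³) + 1/(2125×68×10³) = 1.955×10⁻⁸ N⁻¹.
P = 0.0004278 / 1.955×10⁻⁸ = 21890 N = 21.89 kN.
σ_{aluminium} = P/A₂ = 21890/2125 = 10.3 MPa, tensile.

σ ≈ 10.3 MPa (tensile)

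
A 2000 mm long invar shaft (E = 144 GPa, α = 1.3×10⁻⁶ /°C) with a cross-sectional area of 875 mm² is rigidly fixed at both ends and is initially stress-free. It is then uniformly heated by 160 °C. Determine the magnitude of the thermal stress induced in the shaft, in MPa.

σ ≈ 30 MPa (compressive)

Because both ends are immovable the net strain is zero, and the suppressed thermal strain is αΔT = 1.3×10⁻⁶ × 160 = 208×10⁻⁶.
Hence σ = E·αΔT = 144×10³ × 208×10⁻⁶ = 29.95 MPa, compressive.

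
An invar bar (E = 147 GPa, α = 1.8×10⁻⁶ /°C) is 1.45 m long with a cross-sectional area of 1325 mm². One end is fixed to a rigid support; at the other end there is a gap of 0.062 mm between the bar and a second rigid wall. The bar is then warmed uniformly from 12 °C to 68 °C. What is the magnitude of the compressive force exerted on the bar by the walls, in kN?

Unrestrained expansion: δ_free = αΔT L = 1.8×10⁻⁶ × 56 × 1450 = 0.1462 mm.
This exceeds the 0.062 mm gap, so the wall pushes back. The portion of expansion that must be recovered elastically is δ_free − gap = 0.1462 − 0.062 = 0.08416 mm.
So σ = E(δ_free − g)/L = 147×10³ × 0.08416/1450 = 8.532 MPa.
Force on the wall = σA = 8.532 × 1325 mm² = 11.31 kN.

P ≈ 11.3 kN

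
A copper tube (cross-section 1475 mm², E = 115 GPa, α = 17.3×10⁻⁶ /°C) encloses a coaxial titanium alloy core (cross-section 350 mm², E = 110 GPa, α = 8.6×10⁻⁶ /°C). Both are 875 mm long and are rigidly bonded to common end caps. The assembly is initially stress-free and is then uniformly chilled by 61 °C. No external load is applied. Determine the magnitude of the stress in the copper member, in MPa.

Equilibrium of a rigid end plate with no external load gives equal and opposite internal forces ±P in the two members. Since α_{copper} > α_{titanium alloy}, cooling drives the copper into tension and the titanium alloy into compression.
Compatibility of the two members (thermal + elastic change equal): (α₁ − α₂)ΔT = P·[1/(A₁E₁) + 1/(A₂E₂)].
|α₁ − α₂|·ΔT = 8.7×10⁻⁶ × 61 = 0.0005307.
1/(A₁E₁) + 1/(A₂E₂) = 1/(1475×115×10³) + 1/(350×110×10³) = 3.187×10⁻⁸ N⁻¹.
P = 0.0005307 / 3.187×10⁻⁸ = 16650 N = 16.65 kN.
σ_{copper} = P/A₁ = 16650/1475 = 11.29 MPa, tensile.

σ ≈ 11.3 MPa (tensile)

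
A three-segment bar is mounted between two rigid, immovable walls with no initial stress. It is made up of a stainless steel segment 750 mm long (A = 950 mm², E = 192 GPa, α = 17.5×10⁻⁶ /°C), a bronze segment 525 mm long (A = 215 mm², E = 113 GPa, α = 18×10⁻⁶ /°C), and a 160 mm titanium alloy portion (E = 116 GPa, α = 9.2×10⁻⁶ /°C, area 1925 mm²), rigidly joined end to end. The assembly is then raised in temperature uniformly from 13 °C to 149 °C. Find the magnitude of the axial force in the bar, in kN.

If the supports were absent, the total length change would be Σ αᵢΔT Lᵢ = 17.5×10⁻⁶×136×750 + 18×10⁻⁶×136×525 + 9.2×10⁻⁶×136×160 = 3.27 mm.
Since the ends are fixed, an axial force P builds up, equal in every segment, with P · Σ Lᵢ/(AᵢEᵢ) = δ_free.
Σ Lᵢ/(AᵢEᵢ) = 750/(950×192×10³) + 525/(215×113×10³) + 160/(1925×116×10³) = 2.644×10⁻⁵ mm/N.
Hence P = δ_free / Σ(L/AE) = 3.27/2.644×10⁻⁵ = 123.7 kN (compressive).

P ≈ 124 kN (compressive)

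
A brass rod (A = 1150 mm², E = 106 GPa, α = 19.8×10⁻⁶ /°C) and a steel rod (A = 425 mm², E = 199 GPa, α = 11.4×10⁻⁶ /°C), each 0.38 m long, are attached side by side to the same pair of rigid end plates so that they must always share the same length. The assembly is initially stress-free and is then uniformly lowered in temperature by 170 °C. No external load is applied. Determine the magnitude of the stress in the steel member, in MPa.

Both members must finish at the same length. With the larger α, the brass tends to over-contract; the plates restrain it, putting the brass in tension and the steel in compression. With no external load the two internal forces are equal and opposite, magnitude P.
Compatibility of the two members (thermal + elastic change equal): (α₁ − α₂)ΔT = P·[1/(A₁E₁) + 1/(A₂E₂)].
|α₁ − α₂|·ΔT = 8.4×10⁻⁶ × 170 = 0.001428.
1/(A₁E₁) + 1/(A₂E₂) = 1/(1150×106×10³) + 1/(425×199×10³) = 2.003×10⁻⁸ N⁻¹.
P = 0.001428 / 2.003×10⁻⁸ = 71300 N = 71.3 kN.
σ_{steel} = P/A₂ = 71300/425 = 167.8 MPa, compressive.

σ ≈ 168 MPa (compressive)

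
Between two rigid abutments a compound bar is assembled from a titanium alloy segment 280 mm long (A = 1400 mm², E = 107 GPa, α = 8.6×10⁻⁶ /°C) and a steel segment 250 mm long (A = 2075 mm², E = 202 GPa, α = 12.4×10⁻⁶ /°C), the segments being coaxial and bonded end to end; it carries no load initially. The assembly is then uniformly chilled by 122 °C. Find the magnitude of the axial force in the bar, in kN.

P ≈ 273 kN (tensile)

Free thermal contraction of the whole bar: Σ αᵢΔT Lᵢ = 8.6×10⁻⁶×122×280 + 12.4×10⁻⁶×122×250 = 0.672 mm.
Since the ends are fixed, an axial force P builds up, equal in every segment, with P · Σ Lᵢ/(AᵢEᵢ) = δ_free.
The series flexibility is Σ Lᵢ/(AᵢEᵢ) = 280/(1400×107×10³) + 250/(2075×202×10³) = 2.466×10⁻⁶ mm/N.
P = 0.672 / 2.466×10⁻⁶ = 272500 N = 272.5 kN, tensile.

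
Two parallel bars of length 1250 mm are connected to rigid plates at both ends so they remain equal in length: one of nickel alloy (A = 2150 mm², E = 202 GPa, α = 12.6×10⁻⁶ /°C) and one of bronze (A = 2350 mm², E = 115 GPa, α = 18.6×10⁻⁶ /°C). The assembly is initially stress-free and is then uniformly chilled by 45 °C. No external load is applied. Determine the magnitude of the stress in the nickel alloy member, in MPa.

Both members must finish at the same length. With the larger α, the bronze tends to over-contract; the plates restrain it, putting the bronze in tension and the nickel alloy in compression. With no external load the two internal forces are equal and opposite, magnitude P.
Equating the net (thermal + elastic) strains gives |α₁ − α₂|·ΔT = P·[1/(A₁E₁) + 1/(A₂E₂)].
|α₁ − α₂|·ΔT = 6×10⁻⁶ × 45 = 0.00027.
1/(A₁E₁) + 1/(A₂E₂) = 1/(2150×202×10³) + 1/(2350×115×10³) = 6.003×10⁻⁹ N⁻¹.
So P = 0.00027 / 6.003×10⁻⁹ = 44.98 kN.
σ_{nickel alloy} = P/A₁ = 44980/2150 = 20.92 MPa, compressive.

σ ≈ 20.9 MPa (compressive)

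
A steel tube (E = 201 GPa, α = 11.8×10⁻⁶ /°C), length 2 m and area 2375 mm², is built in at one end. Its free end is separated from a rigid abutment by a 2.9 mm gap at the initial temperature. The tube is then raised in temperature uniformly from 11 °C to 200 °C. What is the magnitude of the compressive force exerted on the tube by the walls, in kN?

P ≈ 372 kN

Free thermal elongation = αΔT L = 11.8×10⁻⁶ × 189 × 2000 = 4.46 mm.
The gap closes (δ_free > 2.9 mm) and the wall then resists a further 4.46 − 2.9 = 1.56 mm of expansion.
That suppressed elongation corresponds to σ = E·Δ/L = 201×10³ × 1.56/2000 = 156.8 MPa.
P = σA = 156.8 × 2375 = 372.4 kN.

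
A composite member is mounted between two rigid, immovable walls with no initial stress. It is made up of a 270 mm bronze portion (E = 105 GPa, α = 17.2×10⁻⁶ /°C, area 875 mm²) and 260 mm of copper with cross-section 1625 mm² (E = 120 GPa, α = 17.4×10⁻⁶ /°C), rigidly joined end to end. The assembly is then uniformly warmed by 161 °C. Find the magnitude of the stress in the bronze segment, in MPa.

σ ≈ 395 MPa (compressive)

If the supports were absent, the total length change would be Σ αᵢΔT Lᵢ = 17.2×10⁻⁶×161×270 + 17.4×10⁻⁶×161×260 = 1.476 mm.
Since the ends are fixed, an axial force P builds up, equal in every segment, with P · Σ Lᵢ/(AᵢEᵢ) = δ_free.
The series flexibility is Σ Lᵢ/(AᵢEᵢ) = 270/(875×105×10³) + 260/(1625×120×10³) = 4.272×10⁻⁶ mm/N.
P = 1.476 / 4.272×10⁻⁶ = 345500 N = 345.5 kN, compressive.
σ_{bronze} = P / A = 345500 / 875 = 394.9 MPa.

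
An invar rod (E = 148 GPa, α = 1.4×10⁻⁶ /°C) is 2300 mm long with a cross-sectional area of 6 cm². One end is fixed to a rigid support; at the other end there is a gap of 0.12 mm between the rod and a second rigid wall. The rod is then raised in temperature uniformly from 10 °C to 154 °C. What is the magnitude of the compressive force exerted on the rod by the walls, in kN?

If the wall were absent the rod would grow by αΔT L = 1.4×10⁻⁶ × 144 × 2300 = 0.4637 mm.
The gap closes (δ_free > 0.12 mm) and the wall then resists a further 0.4637 − 0.12 = 0.3437 mm of expansion.
So σ = E(δ_free − g)/L = 148×10³ × 0.3437/2300 = 22.12 MPa.
Force on the wall = σA = 22.12 × 600 mm² = 13.27 kN.

P ≈ 13.3 kN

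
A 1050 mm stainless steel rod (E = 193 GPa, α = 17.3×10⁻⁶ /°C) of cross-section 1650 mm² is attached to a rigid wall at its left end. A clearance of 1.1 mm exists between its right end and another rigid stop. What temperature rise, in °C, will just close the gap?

Contact occurs when the free expansion equals the gap: αΔT L = 1.1 mm.
So ΔT = g/(αL) = 1.1/(17.3×10⁻⁶ × 1050) = 60.56 °C.

ΔT ≈ 60.6 °C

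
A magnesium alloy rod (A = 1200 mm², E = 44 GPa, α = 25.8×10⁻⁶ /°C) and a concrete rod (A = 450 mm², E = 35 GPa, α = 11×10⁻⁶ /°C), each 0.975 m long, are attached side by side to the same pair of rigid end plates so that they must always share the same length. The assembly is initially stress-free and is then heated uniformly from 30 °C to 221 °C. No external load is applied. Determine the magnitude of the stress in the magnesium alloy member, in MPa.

Both members must finish at the same length. With the larger α, the magnesium alloy tends to over-expand; the plates restrain it, putting the magnesium alloy in compression and the concrete in tension. With no external load the two internal forces are equal and opposite, magnitude P.
Equating the net (thermal + elastic) strains gives |α₁ − α₂|·ΔT = P·[1/(A₁E₁) + 1/(A₂E₂)].
|α₁ − α₂|·ΔT = 14.8×10⁻⁶ × 191 = 0.002827.
1/(A₁E₁) + 1/(A₂E₂) = 1/(1200×44×10³) + 1/(450×35×10³) = 8.243×10⁻⁸ N⁻¹.
So P = 0.002827 / 8.243×10⁻⁸ = 34.29 kN.
σ_{magnesium alloy} = P/A₁ = 34290/1200 = 28.58 MPa, compressive.

σ ≈ 28.6 MPa (compressive)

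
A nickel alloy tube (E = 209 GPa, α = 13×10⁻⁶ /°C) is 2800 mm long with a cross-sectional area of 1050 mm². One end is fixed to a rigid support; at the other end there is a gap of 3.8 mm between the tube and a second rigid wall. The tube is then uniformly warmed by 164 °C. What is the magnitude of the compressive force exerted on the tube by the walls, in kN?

Free thermal elongation = αΔT L = 13×10⁻⁶ × 164 × 2800 = 5.97 mm.
After closing the 3.8 mm clearance, 5.97 − 3.8 = 2.17 mm of expansion remains to be suppressed by the wall.
Compatibility: PL/(AE) = 2.17 mm, so σ = P/A = E × (2.17/2800) = 161.9 MPa.
Force on the wall = σA = 161.9 × 1050 mm² = 170 kN.

P ≈ 170 kN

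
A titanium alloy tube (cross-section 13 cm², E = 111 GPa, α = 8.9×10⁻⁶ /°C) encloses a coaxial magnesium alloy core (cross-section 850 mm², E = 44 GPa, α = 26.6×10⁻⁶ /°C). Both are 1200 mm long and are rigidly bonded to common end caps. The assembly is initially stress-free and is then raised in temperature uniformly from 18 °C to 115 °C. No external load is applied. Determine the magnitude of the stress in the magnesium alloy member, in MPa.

σ ≈ 60 MPa (compressive)

Equilibrium of a rigid end plate with no external load gives equal and opposite internal forces ±P in the two members. Since α_{magnesium alloy} > α_{titanium alloy}, heating drives the magnesium alloy into compression and the titanium alloy into tension.
Compatibility of the two members (thermal + elastic change equal): (α₁ − α₂)ΔT = P·[1/(A₁E₁) + 1/(A₂E₂)].
|α₁ − α₂|·ΔT = 17.7×10⁻⁶ × 97 = 0.001717.
1/(A₁E₁) + 1/(A₂E₂) = 1/(1300×111×10³) + 1/(850×44×10³) = 3.367×10⁻⁸ N⁻¹.
So P = 0.001717 / 3.367×10⁻⁸ = 51 kN.
σ_{magnesium alloy} = P/A₂ = 51000/850 = 59.99 MPa, compressive.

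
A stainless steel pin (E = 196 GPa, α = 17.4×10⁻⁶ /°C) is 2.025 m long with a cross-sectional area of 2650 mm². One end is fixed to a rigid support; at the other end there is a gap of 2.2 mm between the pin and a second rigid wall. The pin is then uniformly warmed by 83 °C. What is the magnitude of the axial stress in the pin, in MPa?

σ ≈ 70.1 MPa (compressive)

Free thermal elongation = αΔT L = 17.4×10⁻⁶ × 83 × 2025 = 2.925 mm.
The gap closes (δ_free > 2.2 mm) and the wall then resists a further 2.925 − 2.2 = 0.7245 mm of expansion.
Compatibility: PL/(AE) = 0.7245 mm, so σ = P/A = E × (0.7245/2025) = 70.12 MPa.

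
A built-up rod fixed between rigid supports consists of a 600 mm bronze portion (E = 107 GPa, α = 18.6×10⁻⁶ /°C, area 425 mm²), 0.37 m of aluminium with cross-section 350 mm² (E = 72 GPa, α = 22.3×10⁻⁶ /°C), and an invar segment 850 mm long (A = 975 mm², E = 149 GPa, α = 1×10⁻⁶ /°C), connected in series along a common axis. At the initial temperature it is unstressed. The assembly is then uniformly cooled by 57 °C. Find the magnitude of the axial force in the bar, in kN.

If the supports were absent, the total length change would be Σ αᵢΔT Lᵢ = 18.6×10⁻⁶×57×600 + 22.3×10⁻⁶×57×370 + 1×10⁻⁶×57×850 = 1.155 mm.
The rigid supports impose zero overall length change; the single axial force P common to all segments must satisfy P Σ Lᵢ/(AᵢEᵢ) = δ_free.
Σ Lᵢ/(AᵢEᵢ) = 600/(425×107×10³) + 370/(350×72×10³) + 850/(975×149×10³) = 3.373×10⁻⁵ mm/N.
P = 1.155 / 3.373×10⁻⁵ = 34240 N = 34.24 kN, tensile.

P ≈ 34.2 kN (tensile)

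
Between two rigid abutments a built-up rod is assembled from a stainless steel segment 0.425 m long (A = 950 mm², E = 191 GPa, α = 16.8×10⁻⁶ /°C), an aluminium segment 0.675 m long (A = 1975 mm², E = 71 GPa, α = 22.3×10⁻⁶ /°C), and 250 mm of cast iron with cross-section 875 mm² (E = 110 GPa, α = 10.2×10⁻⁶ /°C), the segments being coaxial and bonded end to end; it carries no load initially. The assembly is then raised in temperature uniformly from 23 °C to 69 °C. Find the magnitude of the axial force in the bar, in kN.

P ≈ 117 kN (compressive)

If the supports were absent, the total length change would be Σ αᵢΔT Lᵢ = 16.8×10⁻⁶×46×425 + 22.3×10⁻⁶×46×675 + 10.2×10⁻⁶×46×250 = 1.138 mm.
The walls prevent any net length change, so an axial force P (same in every segment) develops. Compatibility: P · Σ Lᵢ/(AᵢEᵢ) = δ_free.
Σ Lᵢ/(AᵢEᵢ) = 425/(950×191×10³) + 675/(1975×71×10³) + 250/(875×110×10³) = 9.753×10⁻⁶ mm/N.
Hence P = δ_free / Σ(L/AE) = 1.138/9.753×10⁻⁶ = 116.7 kN (compressive).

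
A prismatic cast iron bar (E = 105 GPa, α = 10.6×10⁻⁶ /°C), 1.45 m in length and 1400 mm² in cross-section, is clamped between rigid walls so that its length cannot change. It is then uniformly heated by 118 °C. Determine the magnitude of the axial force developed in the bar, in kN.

The ends cannot move, so σ = EαΔT = 105×10³ × 10.6×10⁻⁶ × 118 = 131.3 MPa.
Axial force P = σA = 131.3 × 1400 = 183900 N = 183.9 kN, compressive.

P ≈ 184 kN (compressive)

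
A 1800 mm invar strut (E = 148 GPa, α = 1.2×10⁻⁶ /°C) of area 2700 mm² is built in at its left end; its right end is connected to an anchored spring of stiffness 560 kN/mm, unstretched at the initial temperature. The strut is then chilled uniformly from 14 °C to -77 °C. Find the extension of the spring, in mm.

δ ≈ 0.0558 mm

If the spring were absent the strut would shorten by αΔT L = 1.2×10⁻⁶ × 91 × 1800 = 0.1966 mm.
With a force P in the spring, the elastic change of the strut is PL/(AE) and that of the spring is P/k; compatibility requires their sum to equal δ_free.
So P = δ_free / [L/(AE) + 1/k] = 0.1966 / [ 1800/(2700×148×10³) + 1/(560×10³) ].
P = 0.1966 / 6.29×10⁻⁶ = 31250 N.
Spring extension = P/k = 31250/(560×10³) = 0.0558 mm.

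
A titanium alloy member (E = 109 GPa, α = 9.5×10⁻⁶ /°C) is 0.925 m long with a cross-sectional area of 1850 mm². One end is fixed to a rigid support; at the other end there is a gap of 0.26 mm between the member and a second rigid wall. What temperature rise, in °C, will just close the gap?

Contact occurs when the free expansion equals the gap: αΔT L = 0.26 mm.
ΔT = 0.26 / (9.5×10⁻⁶ × 925) = 29.59 °C.

ΔT ≈ 29.6 °C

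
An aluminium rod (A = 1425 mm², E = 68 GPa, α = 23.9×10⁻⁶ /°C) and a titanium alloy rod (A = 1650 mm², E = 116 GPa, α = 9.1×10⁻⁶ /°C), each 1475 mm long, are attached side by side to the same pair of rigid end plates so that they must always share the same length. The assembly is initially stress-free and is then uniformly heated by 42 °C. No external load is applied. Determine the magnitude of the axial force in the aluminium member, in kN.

P ≈ 40 kN (compressive in the aluminium)

Both members must finish at the same length. With the larger α, the aluminium tends to over-expand; the plates restrain it, putting the aluminium in compression and the titanium alloy in tension. With no external load the two internal forces are equal and opposite, magnitude P.
Setting the final lengths equal and cancelling L: (α₁ − α₂)ΔT = P/(A₁E₁) + P/(A₂E₂).
|α₁ − α₂|·ΔT = 14.8×10⁻⁶ × 42 = 0.0006216.
1/(A₁E₁) + 1/(A₂E₂) = 1/(1425×68×10³) + 1/(1650×116×10³) = 1.554×10⁻⁸ N⁻¹.
So P = 0.0006216 / 1.554×10⁻⁸ = 39.99 kN.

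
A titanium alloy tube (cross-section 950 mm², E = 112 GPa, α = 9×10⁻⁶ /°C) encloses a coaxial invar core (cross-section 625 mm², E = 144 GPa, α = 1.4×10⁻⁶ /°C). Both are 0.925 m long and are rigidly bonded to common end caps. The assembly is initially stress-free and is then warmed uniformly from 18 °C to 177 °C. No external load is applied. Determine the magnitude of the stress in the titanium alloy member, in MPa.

The titanium alloy has the larger α, so on heating it would change length more than the invar if both were free. The rigid plates force a common final length, so the titanium alloy is put into compression and the invar into tension, with equal and opposite forces P (no external load).
Setting the final lengths equal and cancelling L: (α₁ − α₂)ΔT = P/(A₁E₁) + P/(A₂E₂).
|α₁ − α₂|·ΔT = 7.6×10⁻⁶ × 159 = 0.001208.
1/(A₁E₁) + 1/(A₂E₂) = 1/(950×112×10³) + 1/(625×144×10³) = 2.051×10⁻⁸ N⁻¹.
P = 0.001208 / 2.051×10⁻⁸ = 58920 N = 58.92 kN.
σ_{titanium alloy} = P/A₁ = 58920/950 = 62.02 MPa, compressive.

σ ≈ 62 MPa (compressive)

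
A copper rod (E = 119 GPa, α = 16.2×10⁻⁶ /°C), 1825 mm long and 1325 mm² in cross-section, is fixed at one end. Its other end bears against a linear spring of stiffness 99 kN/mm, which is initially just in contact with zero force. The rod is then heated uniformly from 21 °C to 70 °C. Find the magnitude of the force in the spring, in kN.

P ≈ 66.8 kN

Free thermal expansion: δ_free = αΔT L = 16.2×10⁻⁶ × 49 × 1825 = 1.449 mm.
Let P be the compressive force at the spring. The rod shortens elastically by PL/(AE) and the spring compresses by P/k; together these equal δ_free.
P [ L/(AE) + 1/k ] = δ_free → P [ 1825/(1325×119×10³) + 1/(99×10³) ] = 1.449.
P = 1.449 / 2.168×10⁻⁵ = 66840 N.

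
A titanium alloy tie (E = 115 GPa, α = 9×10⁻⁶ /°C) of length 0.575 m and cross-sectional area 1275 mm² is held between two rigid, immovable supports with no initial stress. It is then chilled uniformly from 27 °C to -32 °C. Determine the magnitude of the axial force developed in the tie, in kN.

With zero net strain, σ = E·αΔT = 115 GPa × 9×10⁻⁶ × 59 = 61.06 MPa.
P = AEαΔT = 1275 × 115×10³ × 9×10⁻⁶ × 59 = 77.86 kN (tensile).

P ≈ 77.9 kN (tensile)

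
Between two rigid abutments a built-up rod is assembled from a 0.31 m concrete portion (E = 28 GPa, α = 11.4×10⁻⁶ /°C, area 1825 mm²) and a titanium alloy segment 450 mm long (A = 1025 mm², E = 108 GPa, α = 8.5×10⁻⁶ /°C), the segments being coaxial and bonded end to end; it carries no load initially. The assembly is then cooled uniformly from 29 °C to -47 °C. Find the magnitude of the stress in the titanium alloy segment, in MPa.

σ ≈ 53.9 MPa (tensile)

Free thermal contraction of the whole bar: Σ αᵢΔT Lᵢ = 11.4×10⁻⁶×76×310 + 8.5×10⁻⁶×76×450 = 0.5593 mm.
The rigid supports impose zero overall length change; the single axial force P common to all segments must satisfy P Σ Lᵢ/(AᵢEᵢ) = δ_free.
Σ Lᵢ/(AᵢEᵢ) = 310/(1825×28×10³) + 450/(1025×108×10³) = 1.013×10⁻⁵ mm/N.
P = 0.5593 / 1.013×10⁻⁵ = 55200 N = 55.2 kN, tensile.
σ_{titanium alloy} = P / A = 55200 / 1025 = 53.86 MPa.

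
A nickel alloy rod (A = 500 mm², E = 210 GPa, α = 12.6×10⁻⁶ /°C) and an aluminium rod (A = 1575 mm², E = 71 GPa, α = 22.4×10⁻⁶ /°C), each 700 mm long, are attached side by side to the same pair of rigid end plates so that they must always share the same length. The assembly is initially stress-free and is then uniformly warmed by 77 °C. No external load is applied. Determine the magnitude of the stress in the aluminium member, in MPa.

σ ≈ 25.9 MPa (compressive)

The aluminium has the larger α, so on heating it would change length more than the nickel alloy if both were free. The rigid plates force a common final length, so the aluminium is put into compression and the nickel alloy into tension, with equal and opposite forces P (no external load).
Compatibility of the two members (thermal + elastic change equal): (α₁ − α₂)ΔT = P·[1/(A₁E₁) + 1/(A₂E₂)].
|α₁ − α₂|·ΔT = 9.8×10⁻⁶ × 77 = 0.0007546.
1/(A₁E₁) + 1/(A₂E₂) = 1/(500×210×10³) + 1/(1575×71×10³) = 1.847×10⁻⁸ N⁻¹.
P = 0.0007546 / 1.847×10⁻⁸ = 40860 N = 40.86 kN.
σ_{aluminium} = P/A₂ = 40860/1575 = 25.95 MPa, compressive.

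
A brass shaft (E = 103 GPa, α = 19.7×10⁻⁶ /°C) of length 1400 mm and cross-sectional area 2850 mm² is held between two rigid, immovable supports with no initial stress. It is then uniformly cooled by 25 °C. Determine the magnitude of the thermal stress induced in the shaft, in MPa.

σ ≈ 50.7 MPa (tensile)

With length fixed, the mechanical strain must cancel the thermal strain αΔT = 19.7×10⁻⁶ × 25 = 492.5×10⁻⁶.
σ = EαΔT = 103×10³ × 19.7×10⁻⁶ × 25 = 50.73 MPa (tensile; the shaft is trying to contract).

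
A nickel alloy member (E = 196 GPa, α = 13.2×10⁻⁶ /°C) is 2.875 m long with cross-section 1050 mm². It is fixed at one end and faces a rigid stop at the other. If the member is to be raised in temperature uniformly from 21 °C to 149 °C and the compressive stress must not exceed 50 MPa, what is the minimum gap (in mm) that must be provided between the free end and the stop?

g ≈ 4.12 mm

Free expansion if unrestrained: δ_free = αΔT L = 13.2×10⁻⁶ × 128 × 2875 = 4.858 mm.
A stress of 50 MPa corresponds to the wall pushing the member back by σL/E = 50×2875/(196×10³) = 0.7334 mm.
The gap must absorb the remainder: g_min = 4.858 − 0.7334 = 4.124 mm.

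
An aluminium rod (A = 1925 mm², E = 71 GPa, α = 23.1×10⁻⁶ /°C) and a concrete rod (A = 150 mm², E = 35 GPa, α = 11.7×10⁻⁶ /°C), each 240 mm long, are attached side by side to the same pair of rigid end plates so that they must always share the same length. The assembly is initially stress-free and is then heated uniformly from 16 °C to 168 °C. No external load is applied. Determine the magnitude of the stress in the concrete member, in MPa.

Both members must finish at the same length. With the larger α, the aluminium tends to over-expand; the plates restrain it, putting the aluminium in compression and the concrete in tension. With no external load the two internal forces are equal and opposite, magnitude P.
Equating the net (thermal + elastic) strains gives |α₁ − α₂|·ΔT = P·[1/(A₁E₁) + 1/(A₂E₂)].
|α₁ − α₂|·ΔT = 11.4×10⁻⁶ × 152 = 0.001733.
1/(A₁E₁) + 1/(A₂E₂) = 1/(1925×71×10³) + 1/(150×35×10³) = 1.978×10⁻⁷ N⁻¹.
P = 0.001733 / 1.978×10⁻⁷ = 8761 N = 8.761 kN.
σ_{concrete} = P/A₂ = 8761/150 = 58.4 MPa, tensile.

σ ≈ 58.4 MPa (tensile)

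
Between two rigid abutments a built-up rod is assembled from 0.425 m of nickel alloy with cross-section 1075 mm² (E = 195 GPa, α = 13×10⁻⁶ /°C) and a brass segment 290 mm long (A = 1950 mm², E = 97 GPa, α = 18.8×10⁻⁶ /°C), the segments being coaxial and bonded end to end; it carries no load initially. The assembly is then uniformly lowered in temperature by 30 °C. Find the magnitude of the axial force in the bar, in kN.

P ≈ 92.5 kN (tensile)

With the walls removed the bar would change length by δ_free = Σ αᵢΔT Lᵢ = 13×10⁻⁶×30×425 + 18.8×10⁻⁶×30×290 = 0.3293 mm.
Since the ends are fixed, an axial force P builds up, equal in every segment, with P · Σ Lᵢ/(AᵢEᵢ) = δ_free.
The series flexibility is Σ Lᵢ/(AᵢEᵢ) = 425/(1075×195×10³) + 290/(1950×97×10³) = 3.561×10⁻⁶ mm/N.
Hence P = δ_free / Σ(L/AE) = 0.3293/3.561×10⁻⁶ = 92.49 kN (tensile).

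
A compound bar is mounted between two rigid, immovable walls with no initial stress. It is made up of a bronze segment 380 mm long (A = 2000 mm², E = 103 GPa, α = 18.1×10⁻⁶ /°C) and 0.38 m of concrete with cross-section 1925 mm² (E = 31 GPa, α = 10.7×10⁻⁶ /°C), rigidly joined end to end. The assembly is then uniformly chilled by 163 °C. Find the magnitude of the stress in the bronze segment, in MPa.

With the walls removed the bar would change length by δ_free = Σ αᵢΔT Lᵢ = 18.1×10⁻⁶×163×380 + 10.7×10⁻⁶×163×380 = 1.784 mm.
The walls prevent any net length change, so an axial force P (same in every segment) develops. Compatibility: P · Σ Lᵢ/(AᵢEᵢ) = δ_free.
Σ Lᵢ/(AᵢEᵢ) = 380/(2000×103×10³) + 380/(1925×31×10³) = 8.212×10⁻⁶ mm/N.
So P = 1.784 / 8.212×10⁻⁶ = 217.2 kN, tensile.
σ_{bronze} = P / A = 217200 / 2000 = 108.6 MPa.

σ ≈ 109 MPa (tensile)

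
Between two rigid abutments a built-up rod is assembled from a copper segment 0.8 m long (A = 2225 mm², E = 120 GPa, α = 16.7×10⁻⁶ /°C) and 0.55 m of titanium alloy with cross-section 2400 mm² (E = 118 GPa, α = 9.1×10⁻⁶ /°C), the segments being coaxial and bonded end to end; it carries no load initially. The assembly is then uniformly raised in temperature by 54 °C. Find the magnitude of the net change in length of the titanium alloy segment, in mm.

If the supports were absent, the total length change would be Σ αᵢΔT Lᵢ = 16.7×10⁻⁶×54×800 + 9.1×10⁻⁶×54×550 = 0.9917 mm.
The walls prevent any net length change, so an axial force P (same in every segment) develops. Compatibility: P · Σ Lᵢ/(AᵢEᵢ) = δ_free.
Σ Lᵢ/(AᵢEᵢ) = 800/(2225×120×10³) + 550/(2400×118×10³) = 4.938×10⁻⁶ mm/N.
P = 0.9917 / 4.938×10⁻⁶ = 200800 N = 200.8 kN, compressive.
For the titanium alloy segment, free thermal change = 9.1×10⁻⁶×54×550 = 0.2703 mm and elastic change from P = 200800×550/(2400×118×10³) = 0.39 mm; these oppose, so the net change is 0.12 mm (segment shortens).

|ΔL| ≈ 0.12 mm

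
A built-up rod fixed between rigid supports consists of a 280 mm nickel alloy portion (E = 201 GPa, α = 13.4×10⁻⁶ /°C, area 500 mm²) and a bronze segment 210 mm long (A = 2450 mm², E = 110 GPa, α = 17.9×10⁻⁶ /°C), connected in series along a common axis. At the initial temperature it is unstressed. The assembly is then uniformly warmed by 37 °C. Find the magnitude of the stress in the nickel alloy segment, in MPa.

If the supports were absent, the total length change would be Σ αᵢΔT Lᵢ = 13.4×10⁻⁶×37×280 + 17.9×10⁻⁶×37×210 = 0.2779 mm.
Since the ends are fixed, an axial force P builds up, equal in every segment, with P · Σ Lᵢ/(AᵢEᵢ) = δ_free.
Σ Lᵢ/(AᵢEᵢ) = 280/(500×201×10³) + 210/(2450×110×10³) = 3.565×10⁻⁶ mm/N.
So P = 0.2779 / 3.565×10⁻⁶ = 77.95 kN, compressive.
σ_{nickel alloy} = P / A = 77950 / 500 = 155.9 MPa.

σ ≈ 156 MPa (compressive)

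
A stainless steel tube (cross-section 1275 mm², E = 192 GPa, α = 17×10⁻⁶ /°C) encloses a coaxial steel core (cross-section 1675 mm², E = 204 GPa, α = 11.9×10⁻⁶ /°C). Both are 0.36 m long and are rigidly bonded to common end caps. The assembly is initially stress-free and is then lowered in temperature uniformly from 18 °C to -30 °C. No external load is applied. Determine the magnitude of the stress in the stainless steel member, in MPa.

Both members must finish at the same length. With the larger α, the stainless steel tends to over-contract; the plates restrain it, putting the stainless steel in tension and the steel in compression. With no external load the two internal forces are equal and opposite, magnitude P.
Compatibility of the two members (thermal + elastic change equal): (α₁ − α₂)ΔT = P·[1/(A₁E₁) + 1/(A₂E₂)].
|α₁ − α₂|·ΔT = 5.1×10⁻⁶ × 48 = 0.0002448.
1/(A₁E₁) + 1/(A₂E₂) = 1/(1275×192×10³) + 1/(1675×204×10³) = 7.012×10⁻⁹ N⁻¹.
So P = 0.0002448 / 7.012×10⁻⁹ = 34.91 kN.
σ_{stainless steel} = P/A₁ = 34910/1275 = 27.38 MPa, tensile.

σ ≈ 27.4 MPa (tensile)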